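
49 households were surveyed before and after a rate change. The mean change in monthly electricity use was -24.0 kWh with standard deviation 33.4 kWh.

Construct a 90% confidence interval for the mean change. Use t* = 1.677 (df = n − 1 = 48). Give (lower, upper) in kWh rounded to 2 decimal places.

Paired design: SE = s_d/√n = 33.4/√49 = 4.7714.
t* = 1.677; margin of error = 1.677 × 4.7714 = 8.0016.
-24.0 ± 8.0016 → (-32.00, -16.00).

(-32.00, -16.00)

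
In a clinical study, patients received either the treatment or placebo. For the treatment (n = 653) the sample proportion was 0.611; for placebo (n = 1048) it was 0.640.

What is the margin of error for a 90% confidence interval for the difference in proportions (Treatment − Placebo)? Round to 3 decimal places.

The two standard errors are √(0.6110×0.3890/653) = 0.01908 and √(0.6400×0.3600/1048) = 0.01483.
Because the samples are independent, SE_diff = √(0.01908² + 0.01483²) = 0.02417.
Using z* = 1.645 for 90%, ME = 1.645 × 0.02417 = 0.03976.

0.040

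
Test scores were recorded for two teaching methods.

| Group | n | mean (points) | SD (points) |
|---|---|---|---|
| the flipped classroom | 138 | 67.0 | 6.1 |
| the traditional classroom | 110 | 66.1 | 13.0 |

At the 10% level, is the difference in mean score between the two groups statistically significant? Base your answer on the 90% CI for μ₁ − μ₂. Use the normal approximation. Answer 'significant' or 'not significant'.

not significant

Standard errors of each mean: 6.1/√138 = 0.5193 and 13.0/√110 = 1.2395.
SE(x̄₁ − x̄₂) = √(0.5193² + 1.2395²) = 1.3439 for independent samples with unequal variances.
With z* = 1.645, the margin is 1.645 × 1.3439 = 2.2107.
x̄₁ − x̄₂ = 67.0 − 66.1 = 0.9000; the interval is 0.9000 ± 2.2107 = (-1.3107, 3.1107).
The interval (-1.3107, 3.1107) contains 0, so the difference is not significant.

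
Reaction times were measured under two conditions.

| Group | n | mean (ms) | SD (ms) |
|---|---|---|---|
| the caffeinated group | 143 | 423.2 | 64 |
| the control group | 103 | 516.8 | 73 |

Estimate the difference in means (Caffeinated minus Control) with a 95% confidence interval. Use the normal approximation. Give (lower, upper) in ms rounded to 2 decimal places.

(-111.17, -76.03)

Standard errors of each mean: 64/√143 = 5.3519 and 73/√103 = 7.1929.
SE(x̄₁ − x̄₂) = √(5.3519² + 7.1929²) = 8.9655 for independent samples with unequal variances.
With z* = 1.960, the margin is 1.960 × 8.9655 = 17.5724.
x̄₁ − x̄₂ = 423.2 − 516.8 = -93.6000; the interval is -93.6000 ± 17.5724 = (-111.17, -76.03).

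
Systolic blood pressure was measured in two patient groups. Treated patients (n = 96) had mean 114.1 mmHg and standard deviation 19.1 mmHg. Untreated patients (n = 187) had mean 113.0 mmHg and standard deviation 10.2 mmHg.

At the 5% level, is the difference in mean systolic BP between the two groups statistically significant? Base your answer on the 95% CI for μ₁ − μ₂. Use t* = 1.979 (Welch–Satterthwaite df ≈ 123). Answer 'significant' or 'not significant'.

Per-group SEs: s₁/√n₁ = 19.1/√96 = 1.9494, s₂/√n₂ = 10.2/√187 = 0.7459.
Unpooled SE of the difference: √(3.80016036 + 0.55636681) = 2.0872.
Margin of error = t* · SE = 1.979 × 2.0872 = 4.1306.
x̄₁ − x̄₂ = 114.1 − 113.0 = 1.1000.
CI: 1.1000 ± 4.1306 = (-3.0306, 5.2306).
The interval (-3.0306, 5.2306) contains 0, so the difference is not significant.

not significant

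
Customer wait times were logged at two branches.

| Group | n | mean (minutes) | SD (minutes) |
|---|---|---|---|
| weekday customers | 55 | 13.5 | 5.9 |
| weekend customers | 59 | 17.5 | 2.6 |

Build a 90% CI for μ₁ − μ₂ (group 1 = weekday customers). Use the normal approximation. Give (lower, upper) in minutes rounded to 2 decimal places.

(-5.42, -2.58)

Per-group SEs: s₁/√n₁ = 5.9/√55 = 0.7956, s₂/√n₂ = 2.6/√59 = 0.3385.
Unpooled SE of the difference: √(0.63297936 + 0.11458225) = 0.8646.
Margin of error = z* · SE = 1.645 × 0.8646 = 1.4223.
x̄₁ − x̄₂ = 13.5 − 17.5 = -4.0000.
CI: -4.0000 ± 1.4223 = (-5.42, -2.58).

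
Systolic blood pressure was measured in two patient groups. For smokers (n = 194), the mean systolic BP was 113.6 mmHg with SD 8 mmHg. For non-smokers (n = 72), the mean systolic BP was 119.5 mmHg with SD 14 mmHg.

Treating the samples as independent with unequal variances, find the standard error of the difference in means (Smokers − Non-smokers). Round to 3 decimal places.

1.747

SE₁ = s₁/√n₁ = 8/√194 = 0.5744; SE₂ = 14/√72 = 1.6499.
Independent samples, unequal variances: SE_diff = √(SE₁² + SE₂²) = √(0.32993536 + 2.72217001) = 1.7470.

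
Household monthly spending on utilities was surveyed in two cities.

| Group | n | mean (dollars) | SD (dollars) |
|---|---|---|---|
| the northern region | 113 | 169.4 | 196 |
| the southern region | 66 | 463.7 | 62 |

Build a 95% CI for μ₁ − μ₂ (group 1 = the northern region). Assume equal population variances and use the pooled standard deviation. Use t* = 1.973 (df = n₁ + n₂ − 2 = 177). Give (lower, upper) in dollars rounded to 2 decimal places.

s_p = √[((n₁−1)s₁² + (n₂−1)s₂²)/(n₁+n₂−2)] = √[(112·196² + 65·62²)/177] = 160.3748.
SE = 160.3748·√(1/113 + 1/66) = 24.8457.
With t* = 1.973, margin = 1.973 × 24.8457 = 49.0206.
x̄₁ − x̄₂ = 169.4 − 463.7 = -294.3000; interval -294.3000 ± 49.0206 = (-343.32, -245.28).

(-343.32, -245.28)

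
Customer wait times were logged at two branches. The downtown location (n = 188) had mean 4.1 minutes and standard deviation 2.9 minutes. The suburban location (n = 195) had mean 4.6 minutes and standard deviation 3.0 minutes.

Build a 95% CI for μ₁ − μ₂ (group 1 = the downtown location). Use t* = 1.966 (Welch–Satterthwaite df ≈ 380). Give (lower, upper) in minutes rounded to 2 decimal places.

Standard errors of each mean: 2.9/√188 = 0.2115 and 3.0/√195 = 0.2148.
SE(x̄₁ − x̄₂) = √(0.2115² + 0.2148²) = 0.3014 for independent samples with unequal variances.
With t* = 1.966, the margin is 1.966 × 0.3014 = 0.5926.
x̄₁ − x̄₂ = 4.1 − 4.6 = -0.5000; the interval is -0.5000 ± 0.5926 = (-1.09, 0.09).

(-1.09, 0.09)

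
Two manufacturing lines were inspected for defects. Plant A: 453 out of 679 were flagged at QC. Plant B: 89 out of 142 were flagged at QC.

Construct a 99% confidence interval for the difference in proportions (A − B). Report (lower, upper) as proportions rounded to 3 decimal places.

(-0.074, 0.155)

p̂₁ = 453/679 = 0.6672 and p̂₂ = 89/142 = 0.6268.
SE₁ = √(p̂₁(1−p̂₁)/n₁) = √(0.6672·0.3328/679) = 0.01808; SE₂ = √(0.6268·0.3732/142) = 0.04059.
Independent samples: SE of the difference = √(SE₁² + SE₂²) = √(0.0003268864 + 0.0016475481) = 0.04443.
z* for 99% confidence is 2.576, so the margin of error is 2.576 × 0.04443 = 0.11445.
Point estimate p̂₁ − p̂₂ = 0.6672 − 0.6268 = 0.0404.
0.0404 ± 0.11445 → (-0.074, 0.155).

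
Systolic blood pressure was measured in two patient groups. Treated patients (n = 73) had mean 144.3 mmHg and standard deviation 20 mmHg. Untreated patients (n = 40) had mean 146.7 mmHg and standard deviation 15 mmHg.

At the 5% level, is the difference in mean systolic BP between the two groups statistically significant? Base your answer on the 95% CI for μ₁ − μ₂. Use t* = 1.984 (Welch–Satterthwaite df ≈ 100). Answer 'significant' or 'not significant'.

Per-group SEs: s₁/√n₁ = 20/√73 = 2.3408, s₂/√n₂ = 15/√40 = 2.3717.
Unpooled SE of the difference: √(5.47934464 + 5.62496089) = 3.3323.
Margin of error = t* · SE = 1.984 × 3.3323 = 6.6113.
x̄₁ − x̄₂ = 144.3 − 146.7 = -2.4000.
CI: -2.4000 ± 6.6113 = (-9.0113, 4.2113).
The interval (-9.0113, 4.2113) contains 0, so the difference is not significant.

not significant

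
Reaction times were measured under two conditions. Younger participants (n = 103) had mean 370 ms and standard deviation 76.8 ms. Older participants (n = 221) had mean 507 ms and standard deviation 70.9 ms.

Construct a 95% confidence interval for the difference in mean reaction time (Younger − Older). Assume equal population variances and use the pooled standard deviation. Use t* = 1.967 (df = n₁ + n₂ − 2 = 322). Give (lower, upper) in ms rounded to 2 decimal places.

(-154.09, -119.91)

Pooled variance s_p² = [102·76.8² + 220·70.9²] / (103+221−2) = 5302.8530, so s_p = 72.8207.
SE_diff = s_p·√(1/n₁ + 1/n₂) = 72.8207·√(1/103 + 1/221) = 8.6879.
t* = 1.967; margin = 1.967 × 8.6879 = 17.0891.
Difference = 370 − 507 = -137.0000.
-137.0000 ± 17.0891 → (-154.09, -119.91).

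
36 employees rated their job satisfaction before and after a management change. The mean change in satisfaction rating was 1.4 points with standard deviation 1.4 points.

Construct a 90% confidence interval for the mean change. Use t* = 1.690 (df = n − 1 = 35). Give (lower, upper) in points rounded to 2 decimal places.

(1.01, 1.79)

This is a matched-pairs design, so SE = s_d/√n = 1.4/√36 = 0.2333.
Margin = 1.690 × 0.2333 = 0.3943; the interval is 1.4 ± 0.3943 = (1.01, 1.79).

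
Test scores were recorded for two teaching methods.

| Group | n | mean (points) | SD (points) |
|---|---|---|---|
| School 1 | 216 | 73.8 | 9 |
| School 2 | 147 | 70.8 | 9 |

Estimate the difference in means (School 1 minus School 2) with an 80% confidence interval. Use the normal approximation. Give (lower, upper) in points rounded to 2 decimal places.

Standard errors of each mean: 9/√216 = 0.6124 and 9/√147 = 0.7423.
SE(x̄₁ − x̄₂) = √(0.6124² + 0.7423²) = 0.9623 for independent samples with unequal variances.
With z* = 1.282, the margin is 1.282 × 0.9623 = 1.2337.
x̄₁ − x̄₂ = 73.8 − 70.8 = 3.0000; the interval is 3.0000 ± 1.2337 = (1.77, 4.23).

(1.77, 4.23)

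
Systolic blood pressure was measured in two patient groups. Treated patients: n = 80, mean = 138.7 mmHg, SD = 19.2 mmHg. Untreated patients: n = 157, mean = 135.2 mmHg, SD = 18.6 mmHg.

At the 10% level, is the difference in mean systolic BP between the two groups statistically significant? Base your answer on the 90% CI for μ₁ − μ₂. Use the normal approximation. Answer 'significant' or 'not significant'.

not significant

Standard errors of each mean: 19.2/√80 = 2.1466 and 18.6/√157 = 1.4844.
SE(x̄₁ − x̄₂) = √(2.1466² + 1.4844²) = 2.6099 for independent samples with unequal variances.
With z* = 1.645, the margin is 1.645 × 2.6099 = 4.2933.
x̄₁ − x̄₂ = 138.7 − 135.2 = 3.5000; the interval is 3.5000 ± 4.2933 = (-0.7933, 7.7933).
The interval (-0.7933, 7.7933) contains 0, so the difference is not significant.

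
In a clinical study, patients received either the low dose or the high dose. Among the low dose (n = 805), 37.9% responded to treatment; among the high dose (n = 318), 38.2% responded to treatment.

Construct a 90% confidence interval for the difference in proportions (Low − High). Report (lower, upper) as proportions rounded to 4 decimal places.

The two standard errors are √(0.3790×0.6210/805) = 0.01710 and √(0.3820×0.6180/318) = 0.02725.
Because the samples are independent, SE_diff = √(0.01710² + 0.02725²) = 0.03217.
Using z* = 1.645 for 90%, ME = 1.645 × 0.03217 = 0.05292.
p̂₁ − p̂₂ = -0.0030; interval -0.0030 ± 0.05292 gives (-0.0559, 0.0499).

(-0.0559, 0.0499)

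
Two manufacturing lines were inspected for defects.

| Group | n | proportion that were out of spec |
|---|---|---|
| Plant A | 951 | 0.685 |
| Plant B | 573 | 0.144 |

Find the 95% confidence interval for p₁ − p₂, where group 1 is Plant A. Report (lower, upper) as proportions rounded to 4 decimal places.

Each SE is √(p̂(1−p̂)/n): √(0.6850·0.3150/951) = 0.01506 and √(0.1440·0.8560/573) = 0.01467.
SE(p̂₁ − p̂₂) = √(SE₁² + SE₂²) = √(0.0002268036 + 0.0002152089) = 0.02102, since the two samples are independent.
At 95% confidence z* = 1.960; margin = 1.960 × 0.02102 = 0.04120.
The difference is 0.6850 − 0.1440 = 0.5410, so the interval is 0.5410 ± 0.04120 = (0.4998, 0.5822).

(0.4998, 0.5822)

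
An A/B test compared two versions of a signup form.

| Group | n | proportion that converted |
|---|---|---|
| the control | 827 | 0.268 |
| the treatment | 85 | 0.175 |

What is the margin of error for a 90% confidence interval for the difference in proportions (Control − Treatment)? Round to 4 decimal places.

SE₁ = √(p̂₁(1−p̂₁)/n₁) = √(0.2680·0.7320/827) = 0.01540; SE₂ = √(0.1750·0.8250/85) = 0.04121.
Independent samples: SE of the difference = √(SE₁² + SE₂²) = √(0.00023716 + 0.0016982641) = 0.04399.
z* for 90% confidence is 1.645, so the margin of error is 1.645 × 0.04399 = 0.07236.

0.0724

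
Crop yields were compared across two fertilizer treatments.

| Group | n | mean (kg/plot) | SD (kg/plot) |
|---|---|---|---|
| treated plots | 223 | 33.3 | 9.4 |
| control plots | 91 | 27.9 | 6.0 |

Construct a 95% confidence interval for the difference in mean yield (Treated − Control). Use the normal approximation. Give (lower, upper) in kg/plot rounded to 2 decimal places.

(3.66, 7.14)

SE₁ = s₁/√n₁ = 9.4/√223 = 0.6295; SE₂ = 6.0/√91 = 0.6290.
Independent samples, unequal variances: SE_diff = √(SE₁² + SE₂²) = √(0.39627025 + 0.395641) = 0.8899.
z* = 1.960, so margin of error = 1.960 × 0.8899 = 1.7442.
Difference in means = 33.3 − 27.9 = 5.4000.
5.4000 ± 1.7442 → (3.66, 7.14).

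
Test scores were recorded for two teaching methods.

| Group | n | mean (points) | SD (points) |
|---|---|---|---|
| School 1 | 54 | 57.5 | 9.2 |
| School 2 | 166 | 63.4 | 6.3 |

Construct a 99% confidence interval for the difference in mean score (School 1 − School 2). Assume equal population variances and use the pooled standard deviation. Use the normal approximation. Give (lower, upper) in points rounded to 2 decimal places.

s_p = √[((n₁−1)s₁² + (n₂−1)s₂²)/(n₁+n₂−2)] = √[(53·9.2² + 165·6.3²)/218] = 7.1146.
SE = 7.1146·√(1/54 + 1/166) = 1.1146.
With z* = 2.576, margin = 2.576 × 1.1146 = 2.8712.
x̄₁ − x̄₂ = 57.5 − 63.4 = -5.9000; interval -5.9000 ± 2.8712 = (-8.77, -3.03).

(-8.77, -3.03)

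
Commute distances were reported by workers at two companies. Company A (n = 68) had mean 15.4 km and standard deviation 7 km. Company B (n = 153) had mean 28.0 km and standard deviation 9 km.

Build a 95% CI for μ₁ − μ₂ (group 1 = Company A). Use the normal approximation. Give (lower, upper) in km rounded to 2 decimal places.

SE₁ = s₁/√n₁ = 7/√68 = 0.8489; SE₂ = 9/√153 = 0.7276.
Independent samples, unequal variances: SE_diff = √(SE₁² + SE₂²) = √(0.72063121 + 0.52940176) = 1.1180.
z* = 1.960, so margin of error = 1.960 × 1.1180 = 2.1913.
Difference in means = 15.4 − 28.0 = -12.6000.
-12.6000 ± 2.1913 → (-14.79, -10.41).

(-14.79, -10.41)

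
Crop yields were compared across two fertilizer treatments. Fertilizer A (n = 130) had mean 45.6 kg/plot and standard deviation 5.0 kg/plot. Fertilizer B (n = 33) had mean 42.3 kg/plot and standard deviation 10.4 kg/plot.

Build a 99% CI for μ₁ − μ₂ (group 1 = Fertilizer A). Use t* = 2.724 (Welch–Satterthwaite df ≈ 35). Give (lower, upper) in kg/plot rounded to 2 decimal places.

(-1.77, 8.37)

SE₁ = s₁/√n₁ = 5.0/√130 = 0.4385; SE₂ = 10.4/√33 = 1.8104.
Independent samples, unequal variances: SE_diff = √(SE₁² + SE₂²) = √(0.19228225 + 3.27754816) = 1.8627.
t* = 2.724, so margin of error = 2.724 × 1.8627 = 5.0740.
Difference in means = 45.6 − 42.3 = 3.3000.
3.3000 ± 5.0740 → (-1.77, 8.37).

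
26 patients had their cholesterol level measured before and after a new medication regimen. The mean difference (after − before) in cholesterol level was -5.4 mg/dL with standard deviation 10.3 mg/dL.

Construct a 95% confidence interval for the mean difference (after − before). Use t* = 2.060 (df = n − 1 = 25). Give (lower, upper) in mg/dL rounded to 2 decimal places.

(-9.56, -1.24)

This is a matched-pairs design, so SE = s_d/√n = 10.3/√26 = 2.0200.
Margin = 2.060 × 2.0200 = 4.1612; the interval is -5.4 ± 4.1612 = (-9.56, -1.24).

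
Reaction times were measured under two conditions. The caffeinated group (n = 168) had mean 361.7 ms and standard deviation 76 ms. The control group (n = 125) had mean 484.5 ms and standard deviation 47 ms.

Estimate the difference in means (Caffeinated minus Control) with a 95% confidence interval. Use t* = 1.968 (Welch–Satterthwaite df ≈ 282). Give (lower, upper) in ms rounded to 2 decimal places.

(-137.00, -108.60)

SE₁ = s₁/√n₁ = 76/√168 = 5.8635; SE₂ = 47/√125 = 4.2038.
Independent samples, unequal variances: SE_diff = √(SE₁² + SE₂²) = √(34.38063225 + 17.67193444) = 7.2147.
t* = 1.968, so margin of error = 1.968 × 7.2147 = 14.1985.
Difference in means = 361.7 − 484.5 = -122.8000.
-122.8000 ± 14.1985 → (-137.00, -108.60).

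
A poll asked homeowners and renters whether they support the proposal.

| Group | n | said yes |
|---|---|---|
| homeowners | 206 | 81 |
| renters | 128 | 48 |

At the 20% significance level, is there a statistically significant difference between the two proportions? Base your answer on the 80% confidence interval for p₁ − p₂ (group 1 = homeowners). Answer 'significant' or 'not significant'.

Sample proportions: 81/206 = 0.3932, 48/128 = 0.3750.
Each SE is √(p̂(1−p̂)/n): √(0.3932·0.6068/206) = 0.03403 and √(0.3750·0.6250/128) = 0.04279.
SE(p̂₁ − p̂₂) = √(SE₁² + SE₂²) = √(0.0011580409 + 0.0018309841) = 0.05467, since the two samples are independent.
At 80% confidence z* = 1.282; margin = 1.282 × 0.05467 = 0.07009.
The difference is 0.3932 − 0.3750 = 0.0182, so the interval is 0.0182 ± 0.07009 = (-0.05189, 0.08829).
The interval (-0.05189, 0.08829) contains 0, so the difference is not significant.

not significant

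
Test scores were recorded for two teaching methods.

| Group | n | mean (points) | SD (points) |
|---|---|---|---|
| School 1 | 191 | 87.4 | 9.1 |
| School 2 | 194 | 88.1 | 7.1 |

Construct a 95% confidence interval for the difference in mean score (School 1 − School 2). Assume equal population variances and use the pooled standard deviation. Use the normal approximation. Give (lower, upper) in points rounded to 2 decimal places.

(-2.33, 0.93)

Pooled variance s_p² = [190·9.1² + 193·7.1²] / (191+194−2) = 66.4831, so s_p = 8.1537.
SE_diff = s_p·√(1/n₁ + 1/n₂) = 8.1537·√(1/191 + 1/194) = 0.8311.
z* = 1.960; margin = 1.960 × 0.8311 = 1.6290.
Difference = 87.4 − 88.1 = -0.7000.
-0.7000 ± 1.6290 → (-2.33, 0.93).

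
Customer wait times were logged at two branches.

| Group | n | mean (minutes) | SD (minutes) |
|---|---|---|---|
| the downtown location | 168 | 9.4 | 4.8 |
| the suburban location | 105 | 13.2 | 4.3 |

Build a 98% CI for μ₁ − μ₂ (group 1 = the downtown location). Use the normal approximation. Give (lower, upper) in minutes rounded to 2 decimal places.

(-5.10, -2.50)

Standard errors of each mean: 4.8/√168 = 0.3703 and 4.3/√105 = 0.4196.
SE(x̄₁ − x̄₂) = √(0.3703² + 0.4196²) = 0.5596 for independent samples with unequal variances.
With z* = 2.326, the margin is 2.326 × 0.5596 = 1.3016.
x̄₁ − x̄₂ = 9.4 − 13.2 = -3.8000; the interval is -3.8000 ± 1.3016 = (-5.10, -2.50).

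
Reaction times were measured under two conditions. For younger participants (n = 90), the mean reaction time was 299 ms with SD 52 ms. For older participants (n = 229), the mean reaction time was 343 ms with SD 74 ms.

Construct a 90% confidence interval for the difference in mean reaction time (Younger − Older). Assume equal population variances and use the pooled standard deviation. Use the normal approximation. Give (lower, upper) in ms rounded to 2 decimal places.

Pooled variance s_p² = [89·52² + 228·74²] / (90+229−2) = 4697.7413, so s_p = 68.5401.
SE_diff = s_p·√(1/n₁ + 1/n₂) = 68.5401·√(1/90 + 1/229) = 8.5271.
z* = 1.645; margin = 1.645 × 8.5271 = 14.0271.
Difference = 299 − 343 = -44.0000.
-44.0000 ± 14.0271 → (-58.03, -29.97).

(-58.03, -29.97)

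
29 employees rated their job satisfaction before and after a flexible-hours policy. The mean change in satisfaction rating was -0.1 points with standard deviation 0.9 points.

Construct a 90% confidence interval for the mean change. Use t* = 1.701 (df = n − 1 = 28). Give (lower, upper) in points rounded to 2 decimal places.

Paired design: SE = s_d/√n = 0.9/√29 = 0.1671.
t* = 1.701; margin of error = 1.701 × 0.1671 = 0.2842.
-0.1 ± 0.2842 → (-0.38, 0.18).

(-0.38, 0.18)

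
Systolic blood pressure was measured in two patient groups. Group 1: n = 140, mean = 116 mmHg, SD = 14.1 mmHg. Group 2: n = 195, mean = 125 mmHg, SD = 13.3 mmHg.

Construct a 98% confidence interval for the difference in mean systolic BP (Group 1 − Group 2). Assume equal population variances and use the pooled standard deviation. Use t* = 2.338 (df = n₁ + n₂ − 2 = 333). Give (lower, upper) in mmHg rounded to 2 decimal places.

s_p = √[((n₁−1)s₁² + (n₂−1)s₂²)/(n₁+n₂−2)] = √[(139·14.1² + 194·13.3²)/333] = 13.6396.
SE = 13.6396·√(1/140 + 1/195) = 1.5109.
With t* = 2.338, margin = 2.338 × 1.5109 = 3.5325.
x̄₁ − x̄₂ = 116 − 125 = -9.0000; interval -9.0000 ± 3.5325 = (-12.53, -5.47).

(-12.53, -5.47)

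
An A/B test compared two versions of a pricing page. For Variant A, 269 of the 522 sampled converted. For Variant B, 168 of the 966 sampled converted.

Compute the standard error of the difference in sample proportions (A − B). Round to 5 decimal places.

0.02504

p̂₁ = 269/522 = 0.5153 and p̂₂ = 168/966 = 0.1739.
SE₁ = √(p̂₁(1−p̂₁)/n₁) = √(0.5153·0.4847/522) = 0.02187; SE₂ = √(0.1739·0.8261/966) = 0.01219.
Independent samples: SE of the difference = √(SE₁² + SE₂²) = √(0.0004782969 + 0.0001485961) = 0.02504.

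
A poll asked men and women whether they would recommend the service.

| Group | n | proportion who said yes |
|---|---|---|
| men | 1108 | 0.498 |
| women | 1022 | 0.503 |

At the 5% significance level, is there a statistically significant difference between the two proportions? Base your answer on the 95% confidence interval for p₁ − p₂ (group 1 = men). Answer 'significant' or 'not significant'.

not significant

SE₁ = √(p̂₁(1−p̂₁)/n₁) = √(0.4980·0.5020/1108) = 0.01502; SE₂ = √(0.5030·0.4970/1022) = 0.01564.
Independent samples: SE of the difference = √(SE₁² + SE₂²) = √(0.0002256004 + 0.0002446096) = 0.02168.
z* for 95% confidence is 1.960, so the margin of error is 1.960 × 0.02168 = 0.04249.
Point estimate p̂₁ − p̂₂ = 0.4980 − 0.5030 = -0.0050.
-0.0050 ± 0.04249 → (-0.04749, 0.03749).
The interval (-0.04749, 0.03749) contains 0, so the difference is not significant.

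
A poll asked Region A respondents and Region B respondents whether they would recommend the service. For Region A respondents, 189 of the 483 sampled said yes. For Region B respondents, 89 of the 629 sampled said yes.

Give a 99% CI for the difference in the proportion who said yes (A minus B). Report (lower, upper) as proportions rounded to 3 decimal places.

First, p̂₁ = 189/483 = 0.3913; p̂₂ = 89/629 = 0.1415.
The two standard errors are √(0.3913×0.6087/483) = 0.02221 and √(0.1415×0.8585/629) = 0.01390.
Because the samples are independent, SE_diff = √(0.02221² + 0.01390²) = 0.02620.
Using z* = 2.576 for 99%, ME = 2.576 × 0.02620 = 0.06749.
p̂₁ − p̂₂ = 0.2498; interval 0.2498 ± 0.06749 gives (0.182, 0.317).

(0.182, 0.317)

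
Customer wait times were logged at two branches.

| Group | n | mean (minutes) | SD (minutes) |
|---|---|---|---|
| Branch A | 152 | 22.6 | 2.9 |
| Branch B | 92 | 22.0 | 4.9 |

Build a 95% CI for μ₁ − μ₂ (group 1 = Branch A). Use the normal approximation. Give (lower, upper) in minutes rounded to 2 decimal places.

(-0.50, 1.70)

Per-group SEs: s₁/√n₁ = 2.9/√152 = 0.2352, s₂/√n₂ = 4.9/√92 = 0.5109.
Unpooled SE of the difference: √(0.05531904 + 0.26101881) = 0.5624.
Margin of error = z* · SE = 1.960 × 0.5624 = 1.1023.
x̄₁ − x̄₂ = 22.6 − 22.0 = 0.6000.
CI: 0.6000 ± 1.1023 = (-0.50, 1.70).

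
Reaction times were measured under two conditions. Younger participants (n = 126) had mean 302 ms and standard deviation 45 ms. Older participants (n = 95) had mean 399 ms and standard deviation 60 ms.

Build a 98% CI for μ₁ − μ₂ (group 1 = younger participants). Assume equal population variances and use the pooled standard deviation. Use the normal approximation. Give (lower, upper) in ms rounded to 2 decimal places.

(-113.43, -80.57)

s_p = √[((n₁−1)s₁² + (n₂−1)s₂²)/(n₁+n₂−2)] = √[(125·45² + 94·60²)/219] = 51.9714.
SE = 51.9714·√(1/126 + 1/95) = 7.0618.
With z* = 2.326, margin = 2.326 × 7.0618 = 16.4257.
x̄₁ − x̄₂ = 302 − 399 = -97.0000; interval -97.0000 ± 16.4257 = (-113.43, -80.57).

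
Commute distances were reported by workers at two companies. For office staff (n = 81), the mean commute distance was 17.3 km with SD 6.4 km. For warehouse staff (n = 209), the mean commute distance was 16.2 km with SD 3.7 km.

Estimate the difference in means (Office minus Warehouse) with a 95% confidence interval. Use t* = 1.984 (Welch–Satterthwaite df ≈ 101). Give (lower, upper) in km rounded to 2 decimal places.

Per-group SEs: s₁/√n₁ = 6.4/√81 = 0.7111, s₂/√n₂ = 3.7/√209 = 0.2559.
Unpooled SE of the difference: √(0.50566321 + 0.06548481) = 0.7557.
Margin of error = t* · SE = 1.984 × 0.7557 = 1.4993.
x̄₁ − x̄₂ = 17.3 − 16.2 = 1.1000.
CI: 1.1000 ± 1.4993 = (-0.40, 2.60).

(-0.40, 2.60)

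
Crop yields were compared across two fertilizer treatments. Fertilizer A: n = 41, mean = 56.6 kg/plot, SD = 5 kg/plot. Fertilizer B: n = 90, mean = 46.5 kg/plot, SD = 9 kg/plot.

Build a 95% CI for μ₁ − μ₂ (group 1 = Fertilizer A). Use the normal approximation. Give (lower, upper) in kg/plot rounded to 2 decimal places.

SE₁ = s₁/√n₁ = 5/√41 = 0.7809; SE₂ = 9/√90 = 0.9487.
Independent samples, unequal variances: SE_diff = √(SE₁² + SE₂²) = √(0.60980481 + 0.90003169) = 1.2288.
z* = 1.960, so margin of error = 1.960 × 1.2288 = 2.4084.
Difference in means = 56.6 − 46.5 = 10.1000.
10.1000 ± 2.4084 → (7.69, 12.51).

(7.69, 12.51)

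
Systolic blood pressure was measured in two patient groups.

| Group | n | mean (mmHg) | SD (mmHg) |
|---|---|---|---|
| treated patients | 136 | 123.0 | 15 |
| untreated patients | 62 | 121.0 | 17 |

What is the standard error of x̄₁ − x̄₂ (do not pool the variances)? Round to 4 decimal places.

2.5131

SE₁ = s₁/√n₁ = 15/√136 = 1.2862; SE₂ = 17/√62 = 2.1590.
Independent samples, unequal variances: SE_diff = √(SE₁² + SE₂²) = √(1.65431044 + 4.661281) = 2.5131.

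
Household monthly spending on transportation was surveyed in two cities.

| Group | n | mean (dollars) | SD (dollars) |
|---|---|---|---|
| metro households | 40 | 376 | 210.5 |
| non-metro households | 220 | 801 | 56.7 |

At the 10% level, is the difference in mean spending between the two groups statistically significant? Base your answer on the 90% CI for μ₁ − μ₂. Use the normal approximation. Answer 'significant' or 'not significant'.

Per-group SEs: s₁/√n₁ = 210.5/√40 = 33.2830, s₂/√n₂ = 56.7/√220 = 3.8227.
Unpooled SE of the difference: √(1107.758089 + 14.61303529) = 33.5018.
Margin of error = z* · SE = 1.645 × 33.5018 = 55.1105.
x̄₁ − x̄₂ = 376 − 801 = -425.0000.
CI: -425.0000 ± 55.1105 = (-480.1105, -369.8895).
The interval (-480.1105, -369.8895) does not contain 0, so the difference is significant.

significant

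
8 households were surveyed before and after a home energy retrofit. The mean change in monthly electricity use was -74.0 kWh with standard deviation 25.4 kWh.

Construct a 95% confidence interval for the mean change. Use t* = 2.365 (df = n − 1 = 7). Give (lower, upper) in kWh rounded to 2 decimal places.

(-95.24, -52.76)

Paired design: SE = s_d/√n = 25.4/√8 = 8.9803.
t* = 2.365; margin of error = 2.365 × 8.9803 = 21.2384.
-74.0 ± 21.2384 → (-95.24, -52.76).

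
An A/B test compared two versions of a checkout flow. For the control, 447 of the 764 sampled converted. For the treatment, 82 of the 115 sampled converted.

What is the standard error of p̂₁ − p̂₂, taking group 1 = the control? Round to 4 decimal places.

First, p̂₁ = 447/764 = 0.5851; p̂₂ = 82/115 = 0.7130.
The two standard errors are √(0.5851×0.4149/764) = 0.01783 and √(0.7130×0.2870/115) = 0.04218.
Because the samples are independent, SE_diff = √(0.01783² + 0.04218²) = 0.04579.

0.0458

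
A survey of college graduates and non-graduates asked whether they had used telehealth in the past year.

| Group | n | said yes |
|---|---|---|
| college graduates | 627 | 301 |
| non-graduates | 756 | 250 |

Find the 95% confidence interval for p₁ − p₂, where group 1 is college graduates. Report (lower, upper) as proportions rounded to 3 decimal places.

First, p̂₁ = 301/627 = 0.4801; p̂₂ = 250/756 = 0.3307.
The two standard errors are √(0.4801×0.5199/627) = 0.01995 and √(0.3307×0.6693/756) = 0.01711.
Because the samples are independent, SE_diff = √(0.01995² + 0.01711²) = 0.02628.
Using z* = 1.960 for 95%, ME = 1.960 × 0.02628 = 0.05151.
p̂₁ − p̂₂ = 0.1494; interval 0.1494 ± 0.05151 gives (0.098, 0.201).

(0.098, 0.201)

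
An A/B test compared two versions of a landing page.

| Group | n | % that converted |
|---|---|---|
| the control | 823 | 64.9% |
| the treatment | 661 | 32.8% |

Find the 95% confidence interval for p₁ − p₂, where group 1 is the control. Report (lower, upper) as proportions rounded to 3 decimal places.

(0.273, 0.369)

The two standard errors are √(0.6490×0.3510/823) = 0.01664 and √(0.3280×0.6720/661) = 0.01826.
Because the samples are independent, SE_diff = √(0.01664² + 0.01826²) = 0.02470.
Using z* = 1.960 for 95%, ME = 1.960 × 0.02470 = 0.04841.
p̂₁ − p̂₂ = 0.3210; interval 0.3210 ± 0.04841 gives (0.273, 0.369).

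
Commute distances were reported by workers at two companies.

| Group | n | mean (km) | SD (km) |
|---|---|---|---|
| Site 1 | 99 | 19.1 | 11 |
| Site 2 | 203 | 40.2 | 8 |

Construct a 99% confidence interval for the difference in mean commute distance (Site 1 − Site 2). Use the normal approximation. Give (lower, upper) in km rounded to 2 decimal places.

Per-group SEs: s₁/√n₁ = 11/√99 = 1.1055, s₂/√n₂ = 8/√203 = 0.5615.
Unpooled SE of the difference: √(1.22213025 + 0.31528225) = 1.2399.
Margin of error = z* · SE = 2.576 × 1.2399 = 3.1940.
x̄₁ − x̄₂ = 19.1 − 40.2 = -21.1000.
CI: -21.1000 ± 3.1940 = (-24.29, -17.91).

(-24.29, -17.91)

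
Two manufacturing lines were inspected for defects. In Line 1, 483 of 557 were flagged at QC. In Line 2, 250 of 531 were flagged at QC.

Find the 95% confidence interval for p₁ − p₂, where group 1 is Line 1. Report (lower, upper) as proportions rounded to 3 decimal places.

(0.345, 0.447)

p̂₁ = 483/557 = 0.8671 and p̂₂ = 250/531 = 0.4708.
SE₁ = √(p̂₁(1−p̂₁)/n₁) = √(0.8671·0.1329/557) = 0.01438; SE₂ = √(0.4708·0.5292/531) = 0.02166.
Independent samples: SE of the difference = √(SE₁² + SE₂²) = √(0.0002067844 + 0.0004691556) = 0.02600.
z* for 95% confidence is 1.960, so the margin of error is 1.960 × 0.02600 = 0.05096.
Point estimate p̂₁ − p̂₂ = 0.8671 − 0.4708 = 0.3963.
0.3963 ± 0.05096 → (0.345, 0.447).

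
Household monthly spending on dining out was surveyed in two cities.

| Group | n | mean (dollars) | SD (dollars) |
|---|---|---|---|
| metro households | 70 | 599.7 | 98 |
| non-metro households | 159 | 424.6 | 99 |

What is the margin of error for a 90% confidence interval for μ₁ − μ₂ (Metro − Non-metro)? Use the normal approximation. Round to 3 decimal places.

Per-group SEs: s₁/√n₁ = 98/√70 = 11.7132, s₂/√n₂ = 99/√159 = 7.8512.
Unpooled SE of the difference: √(137.19905424 + 61.64134144) = 14.1011.
Margin of error = z* · SE = 1.645 × 14.1011 = 23.1963.

23.196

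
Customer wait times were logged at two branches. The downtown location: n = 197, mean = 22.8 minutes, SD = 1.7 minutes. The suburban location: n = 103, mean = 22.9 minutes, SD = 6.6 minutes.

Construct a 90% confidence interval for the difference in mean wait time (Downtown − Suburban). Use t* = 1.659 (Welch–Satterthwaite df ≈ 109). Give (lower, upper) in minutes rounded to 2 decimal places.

(-1.20, 1.00)

Per-group SEs: s₁/√n₁ = 1.7/√197 = 0.1211, s₂/√n₂ = 6.6/√103 = 0.6503.
Unpooled SE of the difference: √(0.01466521 + 0.42289009) = 0.6615.
Margin of error = t* · SE = 1.659 × 0.6615 = 1.0974.
x̄₁ − x̄₂ = 22.8 − 22.9 = -0.1000.
CI: -0.1000 ± 1.0974 = (-1.20, 1.00).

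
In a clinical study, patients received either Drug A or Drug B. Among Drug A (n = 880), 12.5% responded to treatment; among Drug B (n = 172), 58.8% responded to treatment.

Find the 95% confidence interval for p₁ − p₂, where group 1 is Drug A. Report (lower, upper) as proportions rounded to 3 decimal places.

The two standard errors are √(0.1250×0.8750/880) = 0.01115 and √(0.5880×0.4120/172) = 0.03753.
Because the samples are independent, SE_diff = √(0.01115² + 0.03753²) = 0.03915.
Using z* = 1.960 for 95%, ME = 1.960 × 0.03915 = 0.07673.
p̂₁ − p̂₂ = -0.4630; interval -0.4630 ± 0.07673 gives (-0.540, -0.386).

(-0.540, -0.386)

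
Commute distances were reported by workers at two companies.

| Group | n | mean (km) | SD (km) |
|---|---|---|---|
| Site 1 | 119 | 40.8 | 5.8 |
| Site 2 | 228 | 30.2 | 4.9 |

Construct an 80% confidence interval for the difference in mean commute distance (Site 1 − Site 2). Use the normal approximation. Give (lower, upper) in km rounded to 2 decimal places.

(9.80, 11.40)

Standard errors of each mean: 5.8/√119 = 0.5317 and 4.9/√228 = 0.3245.
SE(x̄₁ − x̄₂) = √(0.5317² + 0.3245²) = 0.6229 for independent samples with unequal variances.
With z* = 1.282, the margin is 1.282 × 0.6229 = 0.7986.
x̄₁ − x̄₂ = 40.8 − 30.2 = 10.6000; the interval is 10.6000 ± 0.7986 = (9.80, 11.40).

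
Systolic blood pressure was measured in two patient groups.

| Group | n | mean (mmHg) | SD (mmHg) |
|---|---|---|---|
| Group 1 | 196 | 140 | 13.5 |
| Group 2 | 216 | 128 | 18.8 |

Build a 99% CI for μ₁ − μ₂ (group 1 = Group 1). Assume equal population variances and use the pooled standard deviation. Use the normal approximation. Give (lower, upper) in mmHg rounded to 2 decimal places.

(7.81, 16.19)

Pooled variance s_p² = [195·13.5² + 215·18.8²] / (196+216−2) = 272.0204, so s_p = 16.4930.
SE_diff = s_p·√(1/n₁ + 1/n₂) = 16.4930·√(1/196 + 1/216) = 1.6270.
z* = 2.576; margin = 2.576 × 1.6270 = 4.1912.
Difference = 140 − 128 = 12.0000.
12.0000 ± 4.1912 → (7.81, 16.19).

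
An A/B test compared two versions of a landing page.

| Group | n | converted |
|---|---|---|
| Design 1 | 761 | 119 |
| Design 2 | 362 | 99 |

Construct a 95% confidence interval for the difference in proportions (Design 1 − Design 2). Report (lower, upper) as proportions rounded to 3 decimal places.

(-0.170, -0.064)

p̂₁ = 119/761 = 0.1564 and p̂₂ = 99/362 = 0.2735.
SE₁ = √(p̂₁(1−p̂₁)/n₁) = √(0.1564·0.8436/761) = 0.01317; SE₂ = √(0.2735·0.7265/362) = 0.02343.
Independent samples: SE of the difference = √(SE₁² + SE₂²) = √(0.0001734489 + 0.0005489649) = 0.02688.
z* for 95% confidence is 1.960, so the margin of error is 1.960 × 0.02688 = 0.05268.
Point estimate p̂₁ − p̂₂ = 0.1564 − 0.2735 = -0.1171.
-0.1171 ± 0.05268 → (-0.170, -0.064).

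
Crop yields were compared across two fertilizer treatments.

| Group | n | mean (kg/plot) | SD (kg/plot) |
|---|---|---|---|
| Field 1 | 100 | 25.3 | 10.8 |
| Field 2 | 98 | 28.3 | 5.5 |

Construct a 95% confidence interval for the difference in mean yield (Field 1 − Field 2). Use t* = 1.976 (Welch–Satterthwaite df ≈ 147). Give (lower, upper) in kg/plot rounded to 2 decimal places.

SE₁ = s₁/√n₁ = 10.8/√100 = 1.0800; SE₂ = 5.5/√98 = 0.5556.
Independent samples, unequal variances: SE_diff = √(SE₁² + SE₂²) = √(1.1664 + 0.30869136) = 1.2145.
t* = 1.976, so margin of error = 1.976 × 1.2145 = 2.3999.
Difference in means = 25.3 − 28.3 = -3.0000.
-3.0000 ± 2.3999 → (-5.40, -0.60).

(-5.40, -0.60)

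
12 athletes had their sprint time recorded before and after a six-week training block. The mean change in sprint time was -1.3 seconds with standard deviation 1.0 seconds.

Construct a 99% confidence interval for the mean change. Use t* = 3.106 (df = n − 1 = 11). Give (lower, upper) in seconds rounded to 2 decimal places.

Paired design: SE = s_d/√n = 1.0/√12 = 0.2887.
t* = 3.106; margin of error = 3.106 × 0.2887 = 0.8967.
-1.3 ± 0.8967 → (-2.20, -0.40).

(-2.20, -0.40)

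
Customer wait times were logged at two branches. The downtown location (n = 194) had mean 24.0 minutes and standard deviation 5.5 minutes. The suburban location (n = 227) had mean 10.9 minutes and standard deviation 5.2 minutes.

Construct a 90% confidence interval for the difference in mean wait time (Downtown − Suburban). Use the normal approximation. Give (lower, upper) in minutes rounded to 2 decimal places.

(12.24, 13.96)

Per-group SEs: s₁/√n₁ = 5.5/√194 = 0.3949, s₂/√n₂ = 5.2/√227 = 0.3451.
Unpooled SE of the difference: √(0.15594601 + 0.11909401) = 0.5244.
Margin of error = z* · SE = 1.645 × 0.5244 = 0.8626.
x̄₁ − x̄₂ = 24.0 − 10.9 = 13.1000.
CI: 13.1000 ± 0.8626 = (12.24, 13.96).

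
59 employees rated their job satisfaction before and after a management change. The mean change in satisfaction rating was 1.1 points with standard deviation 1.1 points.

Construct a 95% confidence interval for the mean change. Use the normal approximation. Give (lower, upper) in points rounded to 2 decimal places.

(0.82, 1.38)

Paired design: SE = s_d/√n = 1.1/√59 = 0.1432.
z* = 1.960; margin of error = 1.960 × 0.1432 = 0.2807.
1.1 ± 0.2807 → (0.82, 1.38).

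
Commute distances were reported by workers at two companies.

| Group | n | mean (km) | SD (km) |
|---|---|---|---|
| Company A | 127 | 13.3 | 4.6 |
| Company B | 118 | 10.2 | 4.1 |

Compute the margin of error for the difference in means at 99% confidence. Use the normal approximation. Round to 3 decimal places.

SE₁ = s₁/√n₁ = 4.6/√127 = 0.4082; SE₂ = 4.1/√118 = 0.3774.
Independent samples, unequal variances: SE_diff = √(SE₁² + SE₂²) = √(0.16662724 + 0.14243076) = 0.5559.
z* = 2.576, so margin of error = 2.576 × 0.5559 = 1.4320.

1.432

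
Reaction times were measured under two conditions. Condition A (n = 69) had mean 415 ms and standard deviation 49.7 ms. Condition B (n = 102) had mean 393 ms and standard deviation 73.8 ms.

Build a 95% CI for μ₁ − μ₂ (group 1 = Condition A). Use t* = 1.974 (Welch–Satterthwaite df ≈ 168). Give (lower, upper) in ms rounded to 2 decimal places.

Per-group SEs: s₁/√n₁ = 49.7/√69 = 5.9832, s₂/√n₂ = 73.8/√102 = 7.3073.
Unpooled SE of the difference: √(35.79868224 + 53.39663329) = 9.4443.
Margin of error = t* · SE = 1.974 × 9.4443 = 18.6430.
x̄₁ − x̄₂ = 415 − 393 = 22.0000.
CI: 22.0000 ± 18.6430 = (3.36, 40.64).

(3.36, 40.64)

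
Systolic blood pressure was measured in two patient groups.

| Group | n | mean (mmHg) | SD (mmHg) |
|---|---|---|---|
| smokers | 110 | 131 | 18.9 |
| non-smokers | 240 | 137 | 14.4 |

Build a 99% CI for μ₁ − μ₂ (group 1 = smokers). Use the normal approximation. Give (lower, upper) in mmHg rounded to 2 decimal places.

(-11.22, -0.78)

SE₁ = s₁/√n₁ = 18.9/√110 = 1.8020; SE₂ = 14.4/√240 = 0.9295.
Independent samples, unequal variances: SE_diff = √(SE₁² + SE₂²) = √(3.247204 + 0.86397025) = 2.0276.
z* = 2.576, so margin of error = 2.576 × 2.0276 = 5.2231.
Difference in means = 131 − 137 = -6.0000.
-6.0000 ± 5.2231 → (-11.22, -0.78).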